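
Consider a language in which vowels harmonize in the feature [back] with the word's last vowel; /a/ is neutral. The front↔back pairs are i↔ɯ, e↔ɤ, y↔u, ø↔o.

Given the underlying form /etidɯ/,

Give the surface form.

/e/ harmonizes with /ɯ/ ([+back]) → [ɤ]
/i/ harmonizes with /ɯ/ ([+back]) → [ɯ]

[ɤtɯdɯ]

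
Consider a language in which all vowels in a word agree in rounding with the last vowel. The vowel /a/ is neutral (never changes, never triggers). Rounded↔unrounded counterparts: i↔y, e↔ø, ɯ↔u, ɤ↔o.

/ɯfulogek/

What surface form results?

[ɯfɯlɤgek]

/u/ harmonizes with /e/ ([-round]) → [ɯ]
/o/ harmonizes with /e/ ([-round]) → [ɤ]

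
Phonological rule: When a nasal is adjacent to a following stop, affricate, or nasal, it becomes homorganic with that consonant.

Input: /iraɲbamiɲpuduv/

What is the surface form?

/ɲ/ before /b/ (labial) → [m]
/ɲ/ before /p/ (labial) → [m]

[irambamimpuduv]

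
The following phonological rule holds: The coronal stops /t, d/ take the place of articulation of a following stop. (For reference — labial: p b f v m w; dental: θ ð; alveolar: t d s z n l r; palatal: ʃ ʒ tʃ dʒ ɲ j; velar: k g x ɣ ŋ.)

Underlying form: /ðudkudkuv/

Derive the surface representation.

/d/ before /k/ (velar) → [g]
/d/ before /k/ (velar) → [g]

[ðugkugkuv]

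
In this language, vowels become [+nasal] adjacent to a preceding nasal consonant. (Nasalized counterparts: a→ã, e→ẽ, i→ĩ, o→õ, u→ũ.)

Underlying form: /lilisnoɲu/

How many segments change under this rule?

/o/ after nasal /n/ → [õ]
/u/ after nasal /ɲ/ → [ũ]
2 segments change.

2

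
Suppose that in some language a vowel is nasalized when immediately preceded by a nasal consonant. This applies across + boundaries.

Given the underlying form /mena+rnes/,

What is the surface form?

[mẽnã+rnẽs]

/e/ after nasal /m/ → [ẽ]
/a/ after nasal /n/ → [ã]
/e/ after nasal /n/ → [ẽ]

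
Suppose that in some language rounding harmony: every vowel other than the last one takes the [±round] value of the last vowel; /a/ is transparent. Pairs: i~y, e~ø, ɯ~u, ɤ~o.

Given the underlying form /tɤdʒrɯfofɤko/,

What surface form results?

[todʒrufofoko]

/ɤ/ harmonizes with /o/ ([+round]) → [o]
/ɯ/ harmonizes with /o/ ([+round]) → [u]
/ɤ/ harmonizes with /o/ ([+round]) → [o]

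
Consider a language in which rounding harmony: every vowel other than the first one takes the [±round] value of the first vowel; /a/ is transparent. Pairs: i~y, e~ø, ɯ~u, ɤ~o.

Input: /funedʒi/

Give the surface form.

[funødʒy]

/e/ harmonizes with /u/ ([+round]) → [ø]
/i/ harmonizes with /u/ ([+round]) → [y]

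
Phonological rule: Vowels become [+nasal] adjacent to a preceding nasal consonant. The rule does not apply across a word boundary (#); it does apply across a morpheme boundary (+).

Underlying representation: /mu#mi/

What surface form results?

/u/ after nasal /m/ → [ũ]
/i/ after nasal /m/ → [ĩ]

[mũ#mĩ]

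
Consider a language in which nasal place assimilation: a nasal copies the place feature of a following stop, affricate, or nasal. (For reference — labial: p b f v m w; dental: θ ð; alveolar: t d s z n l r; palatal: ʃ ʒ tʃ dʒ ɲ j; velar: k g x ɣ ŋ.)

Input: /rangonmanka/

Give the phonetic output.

/n/ before /g/ (velar) → [ŋ]
/n/ before /m/ (labial) → [m]
/n/ before /k/ (velar) → [ŋ]

[raŋgommaŋka]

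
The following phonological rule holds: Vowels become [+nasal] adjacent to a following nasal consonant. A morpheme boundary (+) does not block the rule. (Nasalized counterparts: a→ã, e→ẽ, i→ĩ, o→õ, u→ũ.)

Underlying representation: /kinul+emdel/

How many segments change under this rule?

/i/ before nasal /n/ → [ĩ]
/e/ before nasal /m/ → [ẽ]
2 segments change.

2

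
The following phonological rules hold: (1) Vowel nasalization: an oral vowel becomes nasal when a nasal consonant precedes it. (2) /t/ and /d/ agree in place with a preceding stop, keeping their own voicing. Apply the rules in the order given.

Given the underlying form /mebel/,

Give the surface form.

Rule 1: /e/ after nasal /m/ → [ẽ]
After rule 1: mẽbel
Rule 2: no segment meets the rule's conditions; no change.

[mẽbel]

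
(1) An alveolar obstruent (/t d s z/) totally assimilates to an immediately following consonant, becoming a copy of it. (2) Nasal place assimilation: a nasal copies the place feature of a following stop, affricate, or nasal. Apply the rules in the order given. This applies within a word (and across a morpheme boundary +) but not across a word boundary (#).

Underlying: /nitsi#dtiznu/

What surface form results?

[nissi#ttinnu]

Rule 1: /t/ before /s/ → [s] (total assimilation)
Rule 1: /d/ before /t/ → [t] (total assimilation)
Rule 1: /z/ before /n/ → [n] (total assimilation)
After rule 1: nissi#ttinnu
Rule 2: no segment meets the rule's conditions; no change.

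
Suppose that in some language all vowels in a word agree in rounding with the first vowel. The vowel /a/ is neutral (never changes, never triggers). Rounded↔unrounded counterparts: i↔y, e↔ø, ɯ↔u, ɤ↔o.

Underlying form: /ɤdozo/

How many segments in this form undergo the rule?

2

/o/ harmonizes with /ɤ/ ([-round]) → [ɤ]
/o/ harmonizes with /ɤ/ ([-round]) → [ɤ]
2 segments change.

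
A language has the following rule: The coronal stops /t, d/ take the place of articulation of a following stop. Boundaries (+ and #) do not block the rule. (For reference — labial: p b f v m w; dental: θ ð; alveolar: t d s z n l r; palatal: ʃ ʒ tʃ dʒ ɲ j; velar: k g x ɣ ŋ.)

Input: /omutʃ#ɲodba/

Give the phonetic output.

/d/ before /b/ (labial) → [b]

[omutʃ#ɲobba]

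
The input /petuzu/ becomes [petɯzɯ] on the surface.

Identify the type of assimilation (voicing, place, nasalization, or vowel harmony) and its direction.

/u/→[ɯ] /u/→[ɯ].
Vowels agree with the first vowel, so the harmony is progressive.

vowel harmony, progressive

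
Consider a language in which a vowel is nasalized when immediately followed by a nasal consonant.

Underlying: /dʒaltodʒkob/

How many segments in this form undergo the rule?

0

No segment meets the rule's conditions.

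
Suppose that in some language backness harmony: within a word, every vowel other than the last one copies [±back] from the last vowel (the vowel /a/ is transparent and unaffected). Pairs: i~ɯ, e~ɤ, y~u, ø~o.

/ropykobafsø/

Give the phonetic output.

[røpykøbafsø]

/o/ harmonizes with /ø/ ([-back]) → [ø]
/o/ harmonizes with /ø/ ([-back]) → [ø]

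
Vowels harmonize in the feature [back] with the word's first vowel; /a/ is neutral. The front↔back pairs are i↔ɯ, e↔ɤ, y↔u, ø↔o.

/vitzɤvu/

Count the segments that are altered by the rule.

/ɤ/ harmonizes with /i/ ([-back]) → [e]
/u/ harmonizes with /i/ ([-back]) → [y]
2 segments change.

2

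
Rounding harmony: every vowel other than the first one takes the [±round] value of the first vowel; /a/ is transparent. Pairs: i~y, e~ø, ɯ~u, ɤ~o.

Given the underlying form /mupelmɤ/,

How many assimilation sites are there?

/e/ harmonizes with /u/ ([+round]) → [ø]
/ɤ/ harmonizes with /u/ ([+round]) → [o]
2 segments change.

2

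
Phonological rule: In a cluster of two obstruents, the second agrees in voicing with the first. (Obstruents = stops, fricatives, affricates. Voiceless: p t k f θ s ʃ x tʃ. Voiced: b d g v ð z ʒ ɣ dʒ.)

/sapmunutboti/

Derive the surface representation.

[sapmunutpoti]

/b/ after /t/ (voiceless) → [p]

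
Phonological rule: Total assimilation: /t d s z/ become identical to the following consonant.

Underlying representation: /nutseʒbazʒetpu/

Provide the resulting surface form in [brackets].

/t/ before /s/ → [s] (total assimilation)
/z/ before /ʒ/ → [ʒ] (total assimilation)
/t/ before /p/ → [p] (total assimilation)

[nusseʒbaʒʒeppu]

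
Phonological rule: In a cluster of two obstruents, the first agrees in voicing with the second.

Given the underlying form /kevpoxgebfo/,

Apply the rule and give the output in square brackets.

[kefpoɣgepfo]

/v/ before /p/ (voiceless) → [f]
/x/ before /g/ (voiced) → [ɣ]
/b/ before /f/ (voiceless) → [p]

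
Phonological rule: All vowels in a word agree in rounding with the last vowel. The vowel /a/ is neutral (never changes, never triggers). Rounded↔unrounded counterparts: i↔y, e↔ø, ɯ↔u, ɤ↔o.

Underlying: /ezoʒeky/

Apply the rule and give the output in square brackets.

[øzoʒøky]

/e/ harmonizes with /y/ ([+round]) → [ø]
/e/ harmonizes with /y/ ([+round]) → [ø]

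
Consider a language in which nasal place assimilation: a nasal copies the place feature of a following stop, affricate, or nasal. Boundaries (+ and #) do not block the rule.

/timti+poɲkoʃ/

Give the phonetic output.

/m/ before /t/ (alveolar) → [n]
/ɲ/ before /k/ (velar) → [ŋ]

[tinti+poŋkoʃ]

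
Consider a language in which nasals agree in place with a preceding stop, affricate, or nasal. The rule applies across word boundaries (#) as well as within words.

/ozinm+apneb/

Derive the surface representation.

/m/ after /n/ (alveolar) → [n]
/n/ after /p/ (labial) → [m]

[ozinn+apmeb]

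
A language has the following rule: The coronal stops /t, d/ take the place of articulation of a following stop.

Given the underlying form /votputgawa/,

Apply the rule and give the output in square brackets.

[voppukgawa]

/t/ before /p/ (labial) → [p]
/t/ before /g/ (velar) → [k]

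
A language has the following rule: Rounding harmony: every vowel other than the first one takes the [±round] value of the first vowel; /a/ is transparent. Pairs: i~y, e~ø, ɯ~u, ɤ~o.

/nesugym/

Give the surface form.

/u/ harmonizes with /e/ ([-round]) → [ɯ]
/y/ harmonizes with /e/ ([-round]) → [i]

[nesɯgim]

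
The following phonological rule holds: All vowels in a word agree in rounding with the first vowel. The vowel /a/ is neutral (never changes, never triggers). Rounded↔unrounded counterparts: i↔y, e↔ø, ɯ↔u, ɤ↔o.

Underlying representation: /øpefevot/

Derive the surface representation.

/e/ harmonizes with /ø/ ([+round]) → [ø]
/e/ harmonizes with /ø/ ([+round]) → [ø]

[øpøføvot]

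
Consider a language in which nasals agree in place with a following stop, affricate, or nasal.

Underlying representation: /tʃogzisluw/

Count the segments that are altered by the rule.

0

No segment meets the rule's conditions.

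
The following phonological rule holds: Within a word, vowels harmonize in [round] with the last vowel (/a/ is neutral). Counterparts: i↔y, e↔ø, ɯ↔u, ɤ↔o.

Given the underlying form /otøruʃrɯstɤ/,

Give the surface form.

/o/ harmonizes with /ɤ/ ([-round]) → [ɤ]
/ø/ harmonizes with /ɤ/ ([-round]) → [e]
/u/ harmonizes with /ɤ/ ([-round]) → [ɯ]

[ɤterɯʃrɯstɤ]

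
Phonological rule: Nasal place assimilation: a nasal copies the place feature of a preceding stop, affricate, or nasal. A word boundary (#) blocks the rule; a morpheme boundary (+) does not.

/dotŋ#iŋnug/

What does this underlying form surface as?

/ŋ/ after /t/ (alveolar) → [n]
/n/ after /ŋ/ (velar) → [ŋ]

[dotn#iŋŋug]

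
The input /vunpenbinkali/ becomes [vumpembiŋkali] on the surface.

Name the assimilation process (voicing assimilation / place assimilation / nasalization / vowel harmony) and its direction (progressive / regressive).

place assimilation, regressive

/n/→[m] /n/→[m] /n/→[ŋ].
Each target copies a feature from the following segment, so the direction is regressive.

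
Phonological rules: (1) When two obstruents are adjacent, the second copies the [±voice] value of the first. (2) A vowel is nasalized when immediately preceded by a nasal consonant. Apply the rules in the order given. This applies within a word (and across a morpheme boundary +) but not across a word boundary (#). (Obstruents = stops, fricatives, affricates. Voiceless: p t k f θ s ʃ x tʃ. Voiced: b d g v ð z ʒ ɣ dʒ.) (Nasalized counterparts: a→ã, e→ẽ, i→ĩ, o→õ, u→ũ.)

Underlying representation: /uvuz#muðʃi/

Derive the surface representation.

[uvuz#mũðʒi]

Rule 1: /ʃ/ after /ð/ (voiced) → [ʒ]
After rule 1: uvuz#muðʒi
Rule 2: /u/ after nasal /m/ → [ũ]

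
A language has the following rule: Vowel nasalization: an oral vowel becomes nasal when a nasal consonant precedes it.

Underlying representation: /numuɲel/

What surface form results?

[nũmũɲẽl]

/u/ after nasal /n/ → [ũ]
/u/ after nasal /m/ → [ũ]
/e/ after nasal /ɲ/ → [ẽ]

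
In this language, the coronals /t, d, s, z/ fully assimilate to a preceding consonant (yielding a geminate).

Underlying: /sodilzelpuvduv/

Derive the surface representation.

/z/ after /l/ → [l] (total assimilation)
/d/ after /v/ → [v] (total assimilation)

[sodillelpuvvuv]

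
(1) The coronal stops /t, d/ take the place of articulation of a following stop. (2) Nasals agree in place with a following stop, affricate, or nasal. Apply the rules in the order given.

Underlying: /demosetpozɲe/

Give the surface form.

[demoseppozɲe]

Rule 1: /t/ before /p/ (labial) → [p]
After rule 1: demoseppozɲe
Rule 2: no segment meets the rule's conditions; no change.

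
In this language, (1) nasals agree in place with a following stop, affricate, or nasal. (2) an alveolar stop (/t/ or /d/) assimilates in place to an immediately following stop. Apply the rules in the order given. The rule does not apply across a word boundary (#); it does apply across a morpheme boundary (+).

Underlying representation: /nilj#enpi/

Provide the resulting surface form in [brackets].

Rule 1: /n/ before /p/ (labial) → [m]
After rule 1: nilj#empi
Rule 2: no segment meets the rule's conditions; no change.

[nilj#empi]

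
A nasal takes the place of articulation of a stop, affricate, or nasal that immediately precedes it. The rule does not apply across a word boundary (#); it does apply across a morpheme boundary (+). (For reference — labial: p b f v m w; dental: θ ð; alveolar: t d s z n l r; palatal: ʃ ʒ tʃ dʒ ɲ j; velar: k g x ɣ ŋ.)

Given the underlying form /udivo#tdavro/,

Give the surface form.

[udivo#tdavro]

no segment meets the rule's conditions; no change.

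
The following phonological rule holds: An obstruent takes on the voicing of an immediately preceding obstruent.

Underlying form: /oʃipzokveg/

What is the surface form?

/z/ after /p/ (voiceless) → [s]
/v/ after /k/ (voiceless) → [f]

[oʃipsokfeg]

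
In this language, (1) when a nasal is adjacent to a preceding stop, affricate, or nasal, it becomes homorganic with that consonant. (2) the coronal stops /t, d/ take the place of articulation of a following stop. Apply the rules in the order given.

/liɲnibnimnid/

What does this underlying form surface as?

[liɲɲibmimmid]

Rule 1: /n/ after /ɲ/ (palatal) → [ɲ]
Rule 1: /n/ after /b/ (labial) → [m]
Rule 1: /n/ after /m/ (labial) → [m]
After rule 1: liɲɲibmimmid
Rule 2: no segment meets the rule's conditions; no change.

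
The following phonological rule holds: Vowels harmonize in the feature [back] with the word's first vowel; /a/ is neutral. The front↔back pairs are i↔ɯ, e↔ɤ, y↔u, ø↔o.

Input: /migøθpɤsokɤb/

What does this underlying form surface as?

/ɤ/ harmonizes with /i/ ([-back]) → [e]
/o/ harmonizes with /i/ ([-back]) → [ø]
/ɤ/ harmonizes with /i/ ([-back]) → [e]

[migøθpesøkeb]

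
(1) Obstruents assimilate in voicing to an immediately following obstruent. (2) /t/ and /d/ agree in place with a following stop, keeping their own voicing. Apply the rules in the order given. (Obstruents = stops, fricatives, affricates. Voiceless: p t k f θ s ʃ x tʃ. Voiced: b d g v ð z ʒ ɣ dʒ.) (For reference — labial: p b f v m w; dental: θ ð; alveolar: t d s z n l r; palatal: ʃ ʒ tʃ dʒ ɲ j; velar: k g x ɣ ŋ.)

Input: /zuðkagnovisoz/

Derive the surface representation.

Rule 1: /ð/ before /k/ (voiceless) → [θ]
After rule 1: zuθkagnovisoz
Rule 2: no segment meets the rule's conditions; no change.

[zuθkagnovisoz]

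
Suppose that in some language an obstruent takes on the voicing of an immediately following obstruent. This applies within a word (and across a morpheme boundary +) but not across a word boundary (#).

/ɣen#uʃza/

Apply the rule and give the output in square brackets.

/ʃ/ before /z/ (voiced) → [ʒ]

[ɣen#uʒza]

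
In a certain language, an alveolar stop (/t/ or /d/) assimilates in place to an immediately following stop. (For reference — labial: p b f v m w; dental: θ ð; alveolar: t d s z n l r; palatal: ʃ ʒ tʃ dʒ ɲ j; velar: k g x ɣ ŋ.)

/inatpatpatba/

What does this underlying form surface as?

/t/ before /p/ (labial) → [p]
/t/ before /p/ (labial) → [p]
/t/ before /b/ (labial) → [p]

[inappappapba]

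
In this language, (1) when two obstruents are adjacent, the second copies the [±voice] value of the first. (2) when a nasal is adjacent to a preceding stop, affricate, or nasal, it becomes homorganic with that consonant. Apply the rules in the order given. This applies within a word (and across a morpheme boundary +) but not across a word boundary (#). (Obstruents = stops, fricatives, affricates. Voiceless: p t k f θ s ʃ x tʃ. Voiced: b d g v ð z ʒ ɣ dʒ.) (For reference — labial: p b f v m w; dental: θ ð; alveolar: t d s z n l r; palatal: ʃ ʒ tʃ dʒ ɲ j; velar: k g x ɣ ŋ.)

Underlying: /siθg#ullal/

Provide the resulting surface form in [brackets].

[siθk#ullal]

Rule 1: /g/ after /θ/ (voiceless) → [k]
After rule 1: siθk#ullal
Rule 2: no segment meets the rule's conditions; no change.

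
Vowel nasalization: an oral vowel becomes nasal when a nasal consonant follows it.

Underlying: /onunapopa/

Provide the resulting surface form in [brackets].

/o/ before nasal /n/ → [õ]
/u/ before nasal /n/ → [ũ]

[õnũnapopa]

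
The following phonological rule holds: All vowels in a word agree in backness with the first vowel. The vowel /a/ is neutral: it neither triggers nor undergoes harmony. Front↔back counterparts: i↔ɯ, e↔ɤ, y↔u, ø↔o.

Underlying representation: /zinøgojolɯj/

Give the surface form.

/o/ harmonizes with /i/ ([-back]) → [ø]
/o/ harmonizes with /i/ ([-back]) → [ø]
/ɯ/ harmonizes with /i/ ([-back]) → [i]

[zinøgøjølij]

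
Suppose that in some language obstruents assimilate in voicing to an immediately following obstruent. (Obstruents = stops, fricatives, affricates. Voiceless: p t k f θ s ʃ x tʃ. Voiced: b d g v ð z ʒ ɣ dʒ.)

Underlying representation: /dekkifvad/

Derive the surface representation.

[dekkivvad]

/f/ before /v/ (voiced) → [v]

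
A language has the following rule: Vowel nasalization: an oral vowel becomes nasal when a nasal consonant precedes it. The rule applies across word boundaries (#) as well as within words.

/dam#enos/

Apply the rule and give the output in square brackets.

[dam#ẽnõs]

/e/ after nasal /m/ → [ẽ]
/o/ after nasal /n/ → [õ]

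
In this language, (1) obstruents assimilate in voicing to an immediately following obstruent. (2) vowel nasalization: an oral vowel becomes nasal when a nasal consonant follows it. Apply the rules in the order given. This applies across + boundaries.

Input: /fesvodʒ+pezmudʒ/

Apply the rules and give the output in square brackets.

Rule 1: /s/ before /v/ (voiced) → [z]
Rule 1: /dʒ/ before /p/ (voiceless) → [tʃ]
After rule 1: fezvotʃ+pezmudʒ
Rule 2: no segment meets the rule's conditions; no change.

[fezvotʃ+pezmudʒ]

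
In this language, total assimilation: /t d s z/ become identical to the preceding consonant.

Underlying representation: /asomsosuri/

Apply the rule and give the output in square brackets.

/s/ after /m/ → [m] (total assimilation)

[asommosuri]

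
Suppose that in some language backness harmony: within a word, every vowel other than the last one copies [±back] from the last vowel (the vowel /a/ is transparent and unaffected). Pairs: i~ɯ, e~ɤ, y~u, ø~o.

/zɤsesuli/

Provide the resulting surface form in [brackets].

/ɤ/ harmonizes with /i/ ([-back]) → [e]
/u/ harmonizes with /i/ ([-back]) → [y]

[zesesyli]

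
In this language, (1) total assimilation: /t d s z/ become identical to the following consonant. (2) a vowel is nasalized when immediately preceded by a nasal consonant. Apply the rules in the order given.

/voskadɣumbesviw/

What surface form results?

[vokkaɣɣumbevviw]

Rule 1: /s/ before /k/ → [k] (total assimilation)
Rule 1: /d/ before /ɣ/ → [ɣ] (total assimilation)
Rule 1: /s/ before /v/ → [v] (total assimilation)
After rule 1: vokkaɣɣumbevviw
Rule 2: no segment meets the rule's conditions; no change.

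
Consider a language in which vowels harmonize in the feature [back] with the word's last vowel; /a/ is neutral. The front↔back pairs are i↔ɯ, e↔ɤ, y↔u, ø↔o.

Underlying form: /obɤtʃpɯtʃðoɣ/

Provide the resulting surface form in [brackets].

[obɤtʃpɯtʃðoɣ]

no segment meets the rule's conditions; no change.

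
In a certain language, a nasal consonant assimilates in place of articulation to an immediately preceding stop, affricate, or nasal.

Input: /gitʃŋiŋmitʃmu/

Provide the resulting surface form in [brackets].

[gitʃɲiŋŋitʃɲu]

/ŋ/ after /tʃ/ (palatal) → [ɲ]
/m/ after /ŋ/ (velar) → [ŋ]
/m/ after /tʃ/ (palatal) → [ɲ]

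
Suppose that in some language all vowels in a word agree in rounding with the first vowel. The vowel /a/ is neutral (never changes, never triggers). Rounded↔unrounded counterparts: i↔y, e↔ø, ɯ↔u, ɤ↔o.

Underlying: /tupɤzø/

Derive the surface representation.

/ɤ/ harmonizes with /u/ ([+round]) → [o]

[tupozø]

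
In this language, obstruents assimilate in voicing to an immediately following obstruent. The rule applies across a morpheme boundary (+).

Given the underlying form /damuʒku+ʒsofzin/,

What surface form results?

/ʒ/ before /k/ (voiceless) → [ʃ]
/ʒ/ before /s/ (voiceless) → [ʃ]
/f/ before /z/ (voiced) → [v]

[damuʃku+ʃsovzin]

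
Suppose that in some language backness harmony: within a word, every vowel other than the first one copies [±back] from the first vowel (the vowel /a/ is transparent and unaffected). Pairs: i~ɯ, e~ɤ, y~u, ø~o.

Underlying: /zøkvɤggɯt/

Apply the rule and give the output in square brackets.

/ɤ/ harmonizes with /ø/ ([-back]) → [e]
/ɯ/ harmonizes with /ø/ ([-back]) → [i]

[zøkveggit]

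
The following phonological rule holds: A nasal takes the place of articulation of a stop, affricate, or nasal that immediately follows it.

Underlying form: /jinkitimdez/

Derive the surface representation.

[jiŋkitindez]

/n/ before /k/ (velar) → [ŋ]
/m/ before /d/ (alveolar) → [n]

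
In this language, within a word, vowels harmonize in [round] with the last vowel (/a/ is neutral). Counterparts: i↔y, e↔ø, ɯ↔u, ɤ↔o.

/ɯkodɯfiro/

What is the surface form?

/ɯ/ harmonizes with /o/ ([+round]) → [u]
/ɯ/ harmonizes with /o/ ([+round]) → [u]
/i/ harmonizes with /o/ ([+round]) → [y]

[ukodufyro]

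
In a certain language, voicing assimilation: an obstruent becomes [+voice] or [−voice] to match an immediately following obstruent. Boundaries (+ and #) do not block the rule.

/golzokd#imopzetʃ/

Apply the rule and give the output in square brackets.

[golzogd#imobzetʃ]

/k/ before /d/ (voiced) → [g]
/p/ before /z/ (voiced) → [b]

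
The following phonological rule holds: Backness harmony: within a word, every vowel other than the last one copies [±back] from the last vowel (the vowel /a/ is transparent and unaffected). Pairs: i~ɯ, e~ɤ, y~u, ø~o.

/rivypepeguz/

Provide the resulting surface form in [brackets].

/i/ harmonizes with /u/ ([+back]) → [ɯ]
/y/ harmonizes with /u/ ([+back]) → [u]
/e/ harmonizes with /u/ ([+back]) → [ɤ]
/e/ harmonizes with /u/ ([+back]) → [ɤ]

[rɯvupɤpɤguz]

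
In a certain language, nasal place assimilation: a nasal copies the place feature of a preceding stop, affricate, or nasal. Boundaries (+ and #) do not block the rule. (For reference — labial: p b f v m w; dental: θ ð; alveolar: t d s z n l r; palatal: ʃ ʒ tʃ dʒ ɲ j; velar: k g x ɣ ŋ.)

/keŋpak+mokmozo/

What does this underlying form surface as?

[keŋpak+ŋokŋozo]

/m/ after /k/ (velar) → [ŋ]
/m/ after /k/ (velar) → [ŋ]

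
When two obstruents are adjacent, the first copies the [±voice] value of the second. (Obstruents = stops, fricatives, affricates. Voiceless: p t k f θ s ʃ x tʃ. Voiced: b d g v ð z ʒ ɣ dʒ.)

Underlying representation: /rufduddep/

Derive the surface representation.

[ruvduddep]

/f/ before /d/ (voiced) → [v]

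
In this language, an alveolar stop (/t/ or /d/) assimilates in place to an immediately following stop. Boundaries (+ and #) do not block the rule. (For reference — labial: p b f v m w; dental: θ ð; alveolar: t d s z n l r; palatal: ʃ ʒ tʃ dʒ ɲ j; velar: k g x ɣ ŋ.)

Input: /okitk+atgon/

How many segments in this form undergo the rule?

/t/ before /k/ (velar) → [k]
/t/ before /g/ (velar) → [k]
2 segments change.

2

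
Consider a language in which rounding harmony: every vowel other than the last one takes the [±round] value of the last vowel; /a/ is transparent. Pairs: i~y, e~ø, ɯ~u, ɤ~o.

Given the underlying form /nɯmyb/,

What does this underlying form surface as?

[numyb]

/ɯ/ harmonizes with /y/ ([+round]) → [u]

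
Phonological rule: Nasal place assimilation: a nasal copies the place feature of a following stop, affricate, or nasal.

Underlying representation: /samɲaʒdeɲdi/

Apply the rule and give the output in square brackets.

/m/ before /ɲ/ (palatal) → [ɲ]
/ɲ/ before /d/ (alveolar) → [n]

[saɲɲaʒdendi]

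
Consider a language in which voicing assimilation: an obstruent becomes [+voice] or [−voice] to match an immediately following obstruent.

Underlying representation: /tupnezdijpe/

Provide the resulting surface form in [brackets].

no segment meets the rule's conditions; no change.

[tupnezdijpe]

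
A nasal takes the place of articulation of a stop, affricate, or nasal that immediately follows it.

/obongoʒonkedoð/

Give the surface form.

[oboŋgoʒoŋkedoð]

/n/ before /g/ (velar) → [ŋ]
/n/ before /k/ (velar) → [ŋ]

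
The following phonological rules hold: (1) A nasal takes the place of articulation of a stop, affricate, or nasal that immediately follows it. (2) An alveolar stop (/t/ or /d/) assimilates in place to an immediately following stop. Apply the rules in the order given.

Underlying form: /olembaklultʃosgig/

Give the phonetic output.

[olembaklultʃosgig]

Rule 1: no segment meets the rule's conditions; no change.
After rule 1: olembaklultʃosgig
Rule 2: no segment meets the rule's conditions; no change.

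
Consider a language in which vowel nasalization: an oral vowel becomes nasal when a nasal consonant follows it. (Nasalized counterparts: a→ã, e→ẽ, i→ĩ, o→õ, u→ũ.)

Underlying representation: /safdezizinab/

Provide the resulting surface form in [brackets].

/i/ before nasal /n/ → [ĩ]

[safdezizĩnab]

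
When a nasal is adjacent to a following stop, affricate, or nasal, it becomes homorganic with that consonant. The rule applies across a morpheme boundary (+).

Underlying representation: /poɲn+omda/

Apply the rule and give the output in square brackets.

/ɲ/ before /n/ (alveolar) → [n]
/m/ before /d/ (alveolar) → [n]

[ponn+onda]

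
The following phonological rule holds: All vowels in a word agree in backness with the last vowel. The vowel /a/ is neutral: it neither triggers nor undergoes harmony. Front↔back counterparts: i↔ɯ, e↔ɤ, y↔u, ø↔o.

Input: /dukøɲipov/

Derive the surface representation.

/ø/ harmonizes with /o/ ([+back]) → [o]
/i/ harmonizes with /o/ ([+back]) → [ɯ]

[dukoɲɯpov]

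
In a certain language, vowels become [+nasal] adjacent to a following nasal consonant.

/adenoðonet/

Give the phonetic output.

[adẽnoðõnet]

/e/ before nasal /n/ → [ẽ]
/o/ before nasal /n/ → [õ]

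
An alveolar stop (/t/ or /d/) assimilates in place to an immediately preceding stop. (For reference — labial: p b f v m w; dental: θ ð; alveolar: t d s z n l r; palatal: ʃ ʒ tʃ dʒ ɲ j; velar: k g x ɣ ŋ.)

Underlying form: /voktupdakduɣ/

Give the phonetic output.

/t/ after /k/ (velar) → [k]
/d/ after /p/ (labial) → [b]
/d/ after /k/ (velar) → [g]

[vokkupbakguɣ]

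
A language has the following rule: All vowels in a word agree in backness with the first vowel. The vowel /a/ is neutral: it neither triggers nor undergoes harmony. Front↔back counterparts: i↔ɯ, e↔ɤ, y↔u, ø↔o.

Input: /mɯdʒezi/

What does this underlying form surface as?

[mɯdʒɤzɯ]

/e/ harmonizes with /ɯ/ ([+back]) → [ɤ]
/i/ harmonizes with /ɯ/ ([+back]) → [ɯ]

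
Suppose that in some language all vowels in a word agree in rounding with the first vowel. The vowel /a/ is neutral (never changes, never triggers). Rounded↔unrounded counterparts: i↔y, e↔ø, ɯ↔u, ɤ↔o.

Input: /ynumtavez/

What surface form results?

/e/ harmonizes with /y/ ([+round]) → [ø]

[ynumtavøz]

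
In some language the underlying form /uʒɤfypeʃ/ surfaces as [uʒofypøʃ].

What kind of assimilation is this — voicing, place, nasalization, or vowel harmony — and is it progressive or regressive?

vowel harmony, progressive

/ɤ/→[o] /e/→[ø].
Vowels agree with the first vowel, so the harmony is progressive.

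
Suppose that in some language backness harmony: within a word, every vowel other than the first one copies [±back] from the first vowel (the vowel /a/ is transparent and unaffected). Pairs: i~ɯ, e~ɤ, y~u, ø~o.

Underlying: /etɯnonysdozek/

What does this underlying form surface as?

/ɯ/ harmonizes with /e/ ([-back]) → [i]
/o/ harmonizes with /e/ ([-back]) → [ø]
/o/ harmonizes with /e/ ([-back]) → [ø]

[etinønysdøzek]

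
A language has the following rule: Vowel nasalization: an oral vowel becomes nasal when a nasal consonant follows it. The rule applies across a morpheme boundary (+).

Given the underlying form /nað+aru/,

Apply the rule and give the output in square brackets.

no segment meets the rule's conditions; no change.

[nað+aru]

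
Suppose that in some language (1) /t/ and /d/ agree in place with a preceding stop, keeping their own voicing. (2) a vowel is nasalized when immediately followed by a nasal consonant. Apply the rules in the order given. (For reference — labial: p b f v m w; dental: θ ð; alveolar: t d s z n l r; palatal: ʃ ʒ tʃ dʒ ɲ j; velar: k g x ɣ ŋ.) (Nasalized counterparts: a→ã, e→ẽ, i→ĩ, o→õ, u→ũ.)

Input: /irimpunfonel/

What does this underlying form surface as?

[irĩmpũnfõnel]

Rule 1: no segment meets the rule's conditions; no change.
After rule 1: irimpunfonel
Rule 2: /i/ before nasal /m/ → [ĩ]
Rule 2: /u/ before nasal /n/ → [ũ]
Rule 2: /o/ before nasal /n/ → [õ]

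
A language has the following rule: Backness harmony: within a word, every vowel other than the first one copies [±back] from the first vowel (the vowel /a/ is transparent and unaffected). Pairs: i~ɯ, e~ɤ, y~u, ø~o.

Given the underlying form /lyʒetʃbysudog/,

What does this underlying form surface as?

/u/ harmonizes with /y/ ([-back]) → [y]
/o/ harmonizes with /y/ ([-back]) → [ø]

[lyʒetʃbysydøg]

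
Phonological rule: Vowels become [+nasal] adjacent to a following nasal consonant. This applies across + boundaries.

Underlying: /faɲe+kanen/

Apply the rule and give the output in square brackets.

/a/ before nasal /ɲ/ → [ã]
/a/ before nasal /n/ → [ã]
/e/ before nasal /n/ → [ẽ]

[fãɲe+kãnẽn]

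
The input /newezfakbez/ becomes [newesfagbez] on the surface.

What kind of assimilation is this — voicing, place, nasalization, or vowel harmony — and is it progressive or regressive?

voicing assimilation, regressive

/z/→[s] /k/→[g].
Each target copies a feature from the following segment, so the direction is regressive.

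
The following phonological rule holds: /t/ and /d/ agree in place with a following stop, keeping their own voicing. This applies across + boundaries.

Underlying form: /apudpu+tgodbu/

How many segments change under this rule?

3

/d/ before /p/ (labial) → [b]
/t/ before /g/ (velar) → [k]
/d/ before /b/ (labial) → [b]
3 segments change.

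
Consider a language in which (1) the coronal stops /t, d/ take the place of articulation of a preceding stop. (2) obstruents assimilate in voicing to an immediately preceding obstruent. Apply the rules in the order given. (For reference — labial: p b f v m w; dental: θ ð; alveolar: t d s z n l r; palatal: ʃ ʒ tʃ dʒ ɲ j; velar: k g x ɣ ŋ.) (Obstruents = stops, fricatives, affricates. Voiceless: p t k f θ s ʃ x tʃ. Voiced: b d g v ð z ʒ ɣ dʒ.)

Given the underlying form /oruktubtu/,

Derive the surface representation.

[orukkubbu]

Rule 1: /t/ after /k/ (velar) → [k]
Rule 1: /t/ after /b/ (labial) → [p]
After rule 1: orukkubpu
Rule 2: /p/ after /b/ (voiced) → [b]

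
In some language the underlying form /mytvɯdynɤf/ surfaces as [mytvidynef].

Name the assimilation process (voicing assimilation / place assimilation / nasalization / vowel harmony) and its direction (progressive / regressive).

/ɯ/→[i] /ɤ/→[e].
Vowels agree with the first vowel, so the harmony is progressive.

vowel harmony, progressive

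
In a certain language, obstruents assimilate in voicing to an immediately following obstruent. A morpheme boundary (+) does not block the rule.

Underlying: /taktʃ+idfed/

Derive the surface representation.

[taktʃ+itfed]

/d/ before /f/ (voiceless) → [t]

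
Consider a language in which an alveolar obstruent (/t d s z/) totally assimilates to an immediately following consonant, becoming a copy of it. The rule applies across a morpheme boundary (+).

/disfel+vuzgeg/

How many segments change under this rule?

/s/ before /f/ → [f] (total assimilation)
/z/ before /g/ → [g] (total assimilation)
2 segments change.

2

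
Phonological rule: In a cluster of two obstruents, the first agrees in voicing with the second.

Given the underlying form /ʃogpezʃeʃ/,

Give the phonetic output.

[ʃokpesʃeʃ]

/g/ before /p/ (voiceless) → [k]
/z/ before /ʃ/ (voiceless) → [s]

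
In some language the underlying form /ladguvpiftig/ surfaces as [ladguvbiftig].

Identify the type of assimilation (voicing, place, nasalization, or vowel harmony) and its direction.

/p/→[b].
Each target copies a feature from the preceding segment, so the direction is progressive.

voicing assimilation, progressive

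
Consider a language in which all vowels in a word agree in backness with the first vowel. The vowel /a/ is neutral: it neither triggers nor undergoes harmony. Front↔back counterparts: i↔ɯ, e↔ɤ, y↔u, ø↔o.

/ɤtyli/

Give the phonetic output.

[ɤtulɯ]

/y/ harmonizes with /ɤ/ ([+back]) → [u]
/i/ harmonizes with /ɤ/ ([+back]) → [ɯ]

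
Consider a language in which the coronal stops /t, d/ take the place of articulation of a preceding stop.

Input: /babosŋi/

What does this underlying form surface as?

[babosŋi]

no segment meets the rule's conditions; no change.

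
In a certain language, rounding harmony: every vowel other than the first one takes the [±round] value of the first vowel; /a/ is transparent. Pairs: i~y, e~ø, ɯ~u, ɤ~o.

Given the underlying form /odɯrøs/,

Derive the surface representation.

[odurøs]

/ɯ/ harmonizes with /o/ ([+round]) → [u]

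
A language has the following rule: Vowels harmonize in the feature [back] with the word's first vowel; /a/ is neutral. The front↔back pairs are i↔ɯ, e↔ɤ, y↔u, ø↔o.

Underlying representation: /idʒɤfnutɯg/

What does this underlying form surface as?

[idʒefnytig]

/ɤ/ harmonizes with /i/ ([-back]) → [e]
/u/ harmonizes with /i/ ([-back]) → [y]
/ɯ/ harmonizes with /i/ ([-back]) → [i]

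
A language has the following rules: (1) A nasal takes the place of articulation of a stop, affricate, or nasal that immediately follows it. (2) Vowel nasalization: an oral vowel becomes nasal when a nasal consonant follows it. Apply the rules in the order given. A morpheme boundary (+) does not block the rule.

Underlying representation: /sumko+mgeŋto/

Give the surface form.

[sũŋkõ+ŋgẽnto]

Rule 1: /m/ before /k/ (velar) → [ŋ]
Rule 1: /m/ before /g/ (velar) → [ŋ]
Rule 1: /ŋ/ before /t/ (alveolar) → [n]
After rule 1: suŋko+ŋgento
Rule 2: /u/ before nasal /ŋ/ → [ũ]
Rule 2: /o/ before nasal /ŋ/ → [õ]
Rule 2: /e/ before nasal /n/ → [ẽ]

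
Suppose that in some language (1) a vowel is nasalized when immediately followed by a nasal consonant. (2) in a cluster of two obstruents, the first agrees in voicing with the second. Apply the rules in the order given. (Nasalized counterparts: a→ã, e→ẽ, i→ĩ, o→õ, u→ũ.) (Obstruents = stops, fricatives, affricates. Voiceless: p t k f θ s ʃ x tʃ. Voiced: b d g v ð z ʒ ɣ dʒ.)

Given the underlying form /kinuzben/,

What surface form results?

[kĩnuzbẽn]

Rule 1: /i/ before nasal /n/ → [ĩ]
Rule 1: /e/ before nasal /n/ → [ẽ]
After rule 1: kĩnuzbẽn
Rule 2: no segment meets the rule's conditions; no change.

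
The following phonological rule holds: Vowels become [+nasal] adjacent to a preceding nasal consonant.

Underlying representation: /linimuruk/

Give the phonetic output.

[linĩmũruk]

/i/ after nasal /n/ → [ĩ]
/u/ after nasal /m/ → [ũ]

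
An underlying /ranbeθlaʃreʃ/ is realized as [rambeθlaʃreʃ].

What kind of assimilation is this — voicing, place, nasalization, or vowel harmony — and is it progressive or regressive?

place assimilation, regressive

/n/→[m].
Each target copies a feature from the following segment, so the direction is regressive.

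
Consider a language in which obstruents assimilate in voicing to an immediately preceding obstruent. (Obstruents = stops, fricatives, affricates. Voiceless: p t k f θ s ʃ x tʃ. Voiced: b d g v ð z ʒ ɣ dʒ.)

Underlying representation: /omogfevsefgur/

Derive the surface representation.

[omogvevzefkur]

/f/ after /g/ (voiced) → [v]
/s/ after /v/ (voiced) → [z]
/g/ after /f/ (voiceless) → [k]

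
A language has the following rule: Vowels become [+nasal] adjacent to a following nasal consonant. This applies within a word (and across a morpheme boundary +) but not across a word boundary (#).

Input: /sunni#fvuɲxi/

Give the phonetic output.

/u/ before nasal /n/ → [ũ]
/u/ before nasal /ɲ/ → [ũ]

[sũnni#fvũɲxi]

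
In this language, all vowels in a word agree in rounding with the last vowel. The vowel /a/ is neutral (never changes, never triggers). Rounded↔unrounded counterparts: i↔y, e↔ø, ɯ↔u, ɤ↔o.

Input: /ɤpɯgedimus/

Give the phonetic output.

/ɤ/ harmonizes with /u/ ([+round]) → [o]
/ɯ/ harmonizes with /u/ ([+round]) → [u]
/e/ harmonizes with /u/ ([+round]) → [ø]
/i/ harmonizes with /u/ ([+round]) → [y]

[opugødymus]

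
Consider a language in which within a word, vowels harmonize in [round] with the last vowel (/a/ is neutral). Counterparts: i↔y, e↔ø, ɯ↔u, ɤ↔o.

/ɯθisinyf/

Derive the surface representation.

[uθysynyf]

/ɯ/ harmonizes with /y/ ([+round]) → [u]
/i/ harmonizes with /y/ ([+round]) → [y]
/i/ harmonizes with /y/ ([+round]) → [y]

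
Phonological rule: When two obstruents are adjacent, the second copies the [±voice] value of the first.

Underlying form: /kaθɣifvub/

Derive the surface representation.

[kaθxiffub]

/ɣ/ after /θ/ (voiceless) → [x]
/v/ after /f/ (voiceless) → [f]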